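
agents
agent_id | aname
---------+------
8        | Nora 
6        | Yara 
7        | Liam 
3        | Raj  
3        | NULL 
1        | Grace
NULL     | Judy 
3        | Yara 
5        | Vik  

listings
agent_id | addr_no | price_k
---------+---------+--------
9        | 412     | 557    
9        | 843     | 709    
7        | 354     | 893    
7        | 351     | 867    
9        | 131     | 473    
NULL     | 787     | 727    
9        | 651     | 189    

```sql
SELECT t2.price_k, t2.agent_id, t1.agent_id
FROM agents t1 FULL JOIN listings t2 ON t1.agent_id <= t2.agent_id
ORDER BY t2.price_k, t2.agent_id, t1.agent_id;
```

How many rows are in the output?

48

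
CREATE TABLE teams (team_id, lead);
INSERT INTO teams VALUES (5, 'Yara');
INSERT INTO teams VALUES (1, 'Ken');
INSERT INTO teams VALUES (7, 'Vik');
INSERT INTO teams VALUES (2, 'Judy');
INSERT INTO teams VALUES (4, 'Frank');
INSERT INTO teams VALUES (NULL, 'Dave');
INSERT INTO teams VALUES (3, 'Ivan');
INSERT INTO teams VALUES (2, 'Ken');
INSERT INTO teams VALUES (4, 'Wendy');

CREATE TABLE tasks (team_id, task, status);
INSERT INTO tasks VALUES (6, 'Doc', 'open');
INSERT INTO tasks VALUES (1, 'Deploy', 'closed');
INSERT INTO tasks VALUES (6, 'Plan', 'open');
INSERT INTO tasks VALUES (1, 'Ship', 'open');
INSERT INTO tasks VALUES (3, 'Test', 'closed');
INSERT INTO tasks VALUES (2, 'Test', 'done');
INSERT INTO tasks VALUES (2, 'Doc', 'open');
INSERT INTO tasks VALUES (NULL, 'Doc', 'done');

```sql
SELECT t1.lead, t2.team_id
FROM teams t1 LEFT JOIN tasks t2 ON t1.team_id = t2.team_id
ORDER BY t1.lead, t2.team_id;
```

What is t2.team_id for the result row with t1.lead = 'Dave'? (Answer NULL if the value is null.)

LEFT JOIN keeps every row from `teams`; unmatched rows get NULL for `tasks`'s columns.
Matching on t1.team_id = t2.team_id. A NULL in a compared column never satisfies the condition.
- t1 (team_id=5) has no partner → padded with NULL.
- t1 (team_id=1) pairs with 2 row(s) of t2.
- t1 (team_id=7) has no partner → padded with NULL.
- t1 (team_id=2) pairs with 2 row(s) of t2.
- t1 (team_id=4) has no partner → padded with NULL.
- t1 (team_id=NULL) has no partner → padded with NULL.
- t1 (team_id=3) pairs with 1 row(s) of t2.
- t1 (team_id=2) pairs with 2 row(s) of t2.
- t1 (team_id=4) has no partner → padded with NULL.

NULL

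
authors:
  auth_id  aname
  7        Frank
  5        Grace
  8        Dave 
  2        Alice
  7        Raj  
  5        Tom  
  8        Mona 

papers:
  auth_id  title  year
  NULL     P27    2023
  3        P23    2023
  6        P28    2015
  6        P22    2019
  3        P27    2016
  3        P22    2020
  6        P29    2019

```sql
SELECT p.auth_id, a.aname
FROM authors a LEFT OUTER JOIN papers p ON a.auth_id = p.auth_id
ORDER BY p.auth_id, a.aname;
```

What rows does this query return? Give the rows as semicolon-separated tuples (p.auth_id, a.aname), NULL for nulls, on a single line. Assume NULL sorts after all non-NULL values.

LEFT JOIN keeps every row from `authors`; unmatched rows get NULL for `papers`'s columns.
Matching on a.auth_id = p.auth_id. A NULL in a compared column never satisfies the condition.
- a row (auth_id=7): no match → kept, p columns NULL.
- a row (auth_id=5): no match → kept, p columns NULL.
- a row (auth_id=8): no match → kept, p columns NULL.
- a row (auth_id=2): no match → kept, p columns NULL.
- a row (auth_id=7): no match → kept, p columns NULL.
- a row (auth_id=5): no match → kept, p columns NULL.
- a row (auth_id=8): no match → kept, p columns NULL.
After projecting and ordering:
p.auth_id | a.aname
NULL | Alice
NULL | Dave
NULL | Frank
NULL | Grace
NULL | Mona
NULL | Raj
NULL | Tom

(NULL, Alice); (NULL, Dave); (NULL, Frank); (NULL, Grace); (NULL, Mona); (NULL, Raj); (NULL, Tom)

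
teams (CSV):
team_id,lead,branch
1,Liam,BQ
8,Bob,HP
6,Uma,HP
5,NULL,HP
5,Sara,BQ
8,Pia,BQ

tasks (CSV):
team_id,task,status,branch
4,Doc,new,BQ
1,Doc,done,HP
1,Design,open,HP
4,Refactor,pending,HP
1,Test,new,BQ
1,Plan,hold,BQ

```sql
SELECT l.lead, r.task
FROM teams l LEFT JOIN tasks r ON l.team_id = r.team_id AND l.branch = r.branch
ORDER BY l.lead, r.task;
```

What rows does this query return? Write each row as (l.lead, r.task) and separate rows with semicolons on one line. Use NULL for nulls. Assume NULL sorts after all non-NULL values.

LEFT JOIN keeps every row from `teams`; unmatched rows get NULL for `tasks`'s columns.
Matching on l.team_id = r.team_id AND l.branch = r.branch.
Matched pairs: 2; unmatched l rows kept: 5.

(Bob, NULL); (Liam, Plan); (Liam, Test); (Pia, NULL); (Sara, NULL); (Uma, NULL); (NULL, NULL)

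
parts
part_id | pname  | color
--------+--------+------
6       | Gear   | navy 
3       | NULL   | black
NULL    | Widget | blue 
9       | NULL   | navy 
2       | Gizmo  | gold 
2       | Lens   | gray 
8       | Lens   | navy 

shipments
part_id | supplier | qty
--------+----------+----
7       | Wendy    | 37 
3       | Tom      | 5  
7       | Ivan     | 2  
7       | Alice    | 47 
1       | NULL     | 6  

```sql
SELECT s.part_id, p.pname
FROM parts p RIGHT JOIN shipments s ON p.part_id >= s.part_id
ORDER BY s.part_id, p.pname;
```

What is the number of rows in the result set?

16

RIGHT JOIN keeps every row from `shipments`; unmatched rows get NULL for `parts`'s columns.
Matching on p.part_id >= s.part_id. A NULL in a compared column never satisfies the condition.
- p (part_id=6) pairs with 2 row(s) of s.
- p (part_id=3) pairs with 2 row(s) of s.
- p (part_id=NULL) has no partner in s.
- p (part_id=9) pairs with 5 row(s) of s.
- p (part_id=2) pairs with 1 row(s) of s.
- p (part_id=2) pairs with 1 row(s) of s.
- p (part_id=8) pairs with 5 row(s) of s.
- every s row matched at least one p row.
Total: 16 rows.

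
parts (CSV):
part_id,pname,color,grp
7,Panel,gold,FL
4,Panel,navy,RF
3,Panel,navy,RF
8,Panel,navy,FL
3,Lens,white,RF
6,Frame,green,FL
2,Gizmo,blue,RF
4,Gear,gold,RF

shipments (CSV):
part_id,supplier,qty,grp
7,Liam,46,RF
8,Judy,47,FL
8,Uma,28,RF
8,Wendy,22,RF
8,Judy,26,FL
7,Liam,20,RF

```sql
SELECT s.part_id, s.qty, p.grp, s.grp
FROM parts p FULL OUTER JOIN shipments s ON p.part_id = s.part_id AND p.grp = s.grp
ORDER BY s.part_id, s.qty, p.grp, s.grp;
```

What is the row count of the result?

FULL OUTER JOIN keeps every row from both sides; unmatched rows get NULL for the other side's columns.
Matching on p.part_id = s.part_id AND p.grp = s.grp.
- p (part_id=7, grp=FL) has no partner → padded with NULL.
- p (part_id=4, grp=RF) has no partner → padded with NULL.
- p (part_id=3, grp=RF) has no partner → padded with NULL.
- p (part_id=8, grp=FL) pairs with 2 row(s) of s.
- p (part_id=3, grp=RF) has no partner → padded with NULL.
- p (part_id=6, grp=FL) has no partner → padded with NULL.
- p (part_id=2, grp=RF) has no partner → padded with NULL.
- p (part_id=4, grp=RF) has no partner → padded with NULL.
- 4 row(s) from s found no p partner → padded with NULL.
Total: 2 matched + 11 padded = 13 rows.

13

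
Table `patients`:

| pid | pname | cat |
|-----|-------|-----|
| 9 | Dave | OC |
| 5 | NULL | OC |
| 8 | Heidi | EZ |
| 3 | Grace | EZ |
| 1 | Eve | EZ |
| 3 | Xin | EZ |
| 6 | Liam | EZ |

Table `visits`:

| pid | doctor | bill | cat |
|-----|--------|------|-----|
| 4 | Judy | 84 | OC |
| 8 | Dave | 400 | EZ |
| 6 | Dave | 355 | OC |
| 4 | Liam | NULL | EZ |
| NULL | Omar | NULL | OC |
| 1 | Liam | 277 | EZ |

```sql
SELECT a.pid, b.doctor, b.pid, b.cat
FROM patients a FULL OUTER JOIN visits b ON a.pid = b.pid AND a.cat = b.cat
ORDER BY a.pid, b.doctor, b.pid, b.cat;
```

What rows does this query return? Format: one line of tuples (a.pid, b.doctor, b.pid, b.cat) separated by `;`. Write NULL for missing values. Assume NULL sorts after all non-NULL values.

(1, Liam, 1, EZ); (3, NULL, NULL, NULL); (3, NULL, NULL, NULL); (5, NULL, NULL, NULL); (6, NULL, NULL, NULL); (8, Dave, 8, EZ); (9, NULL, NULL, NULL); (NULL, Dave, 6, OC); (NULL, Judy, 4, OC); (NULL, Liam, 4, EZ); (NULL, Omar, NULL, OC)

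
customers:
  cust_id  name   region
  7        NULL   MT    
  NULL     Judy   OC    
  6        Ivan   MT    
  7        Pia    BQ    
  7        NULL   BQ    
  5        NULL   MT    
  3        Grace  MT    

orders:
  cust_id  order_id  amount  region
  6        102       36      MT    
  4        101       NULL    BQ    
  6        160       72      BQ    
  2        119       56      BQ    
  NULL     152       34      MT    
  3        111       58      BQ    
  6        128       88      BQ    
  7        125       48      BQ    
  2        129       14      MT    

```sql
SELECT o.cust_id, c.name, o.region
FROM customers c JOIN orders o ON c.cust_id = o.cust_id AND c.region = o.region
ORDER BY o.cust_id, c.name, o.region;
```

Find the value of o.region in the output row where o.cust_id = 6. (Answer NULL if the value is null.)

INNER JOIN keeps only pairs where the ON condition holds.
Matching on c.cust_id = o.cust_id AND c.region = o.region. A NULL in a compared column never satisfies the condition.
- cust_id=7, region=MT: no matching o row, dropped.
- cust_id=NULL, region=OC: no matching o row, dropped.
- cust_id=6, region=MT: 1 matching o row(s), so 1 row(s) emitted.
- cust_id=7, region=BQ: 1 matching o row(s), so 1 row(s) emitted.
- cust_id=7, region=BQ: 1 matching o row(s), so 1 row(s) emitted.
- cust_id=5, region=MT: no matching o row, dropped.
- cust_id=3, region=MT: no matching o row, dropped.

MT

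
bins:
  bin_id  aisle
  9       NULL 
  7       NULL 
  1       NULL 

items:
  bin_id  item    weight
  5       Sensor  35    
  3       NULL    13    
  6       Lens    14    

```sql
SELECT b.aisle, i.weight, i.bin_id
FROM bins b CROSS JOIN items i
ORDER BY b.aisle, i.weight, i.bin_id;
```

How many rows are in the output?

CROSS JOIN pairs every row of `bins` with every row of `items`: 3 × 3 = 9 rows.

9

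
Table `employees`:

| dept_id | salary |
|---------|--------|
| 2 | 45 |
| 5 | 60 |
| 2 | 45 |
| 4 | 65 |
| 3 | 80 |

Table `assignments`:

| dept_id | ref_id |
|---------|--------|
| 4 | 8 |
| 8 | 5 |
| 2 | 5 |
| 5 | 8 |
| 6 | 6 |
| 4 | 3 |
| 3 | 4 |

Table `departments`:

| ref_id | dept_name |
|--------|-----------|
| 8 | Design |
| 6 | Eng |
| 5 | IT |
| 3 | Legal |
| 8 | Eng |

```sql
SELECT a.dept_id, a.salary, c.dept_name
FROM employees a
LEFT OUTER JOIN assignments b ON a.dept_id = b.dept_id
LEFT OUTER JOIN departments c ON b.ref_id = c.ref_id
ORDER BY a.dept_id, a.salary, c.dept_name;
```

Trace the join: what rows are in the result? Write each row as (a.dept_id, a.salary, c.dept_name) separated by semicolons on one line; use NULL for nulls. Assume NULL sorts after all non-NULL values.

(2, 45, IT); (2, 45, IT); (3, 80, NULL); (4, 65, Design); (4, 65, Eng); (4, 65, Legal); (5, 60, Design); (5, 60, Eng)

Step 1 — a LEFT JOIN b on dept_id → 6 row(s).
Then LEFT JOIN `departments c` on ref_id: each of those 6 rows is kept; rows whose b.ref_id has no match in c get NULL for c's columns.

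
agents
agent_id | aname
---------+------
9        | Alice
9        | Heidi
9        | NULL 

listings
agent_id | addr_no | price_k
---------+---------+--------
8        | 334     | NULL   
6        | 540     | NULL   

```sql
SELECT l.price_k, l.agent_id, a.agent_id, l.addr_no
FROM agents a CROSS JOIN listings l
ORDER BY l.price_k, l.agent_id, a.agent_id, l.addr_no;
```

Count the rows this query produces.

6

CROSS JOIN pairs every row of `agents` with every row of `listings`: 3 × 2 = 6 rows.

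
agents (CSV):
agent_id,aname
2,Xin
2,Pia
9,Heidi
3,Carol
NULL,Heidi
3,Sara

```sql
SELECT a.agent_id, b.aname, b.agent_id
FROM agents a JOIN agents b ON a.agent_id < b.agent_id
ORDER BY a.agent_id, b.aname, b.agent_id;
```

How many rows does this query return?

INNER JOIN keeps only pairs where the ON condition holds.
Matching on a.agent_id < b.agent_id. A NULL in a compared column never satisfies the condition.
- agent_id=2: 3 matching b row(s), so 3 row(s) emitted.
- agent_id=2: 3 matching b row(s), so 3 row(s) emitted.
- agent_id=9: no matching b row, dropped.
- agent_id=3: 1 matching b row(s), so 1 row(s) emitted.
- agent_id=NULL: no matching b row, dropped.
- agent_id=3: 1 matching b row(s), so 1 row(s) emitted.
Total: 8 rows.

8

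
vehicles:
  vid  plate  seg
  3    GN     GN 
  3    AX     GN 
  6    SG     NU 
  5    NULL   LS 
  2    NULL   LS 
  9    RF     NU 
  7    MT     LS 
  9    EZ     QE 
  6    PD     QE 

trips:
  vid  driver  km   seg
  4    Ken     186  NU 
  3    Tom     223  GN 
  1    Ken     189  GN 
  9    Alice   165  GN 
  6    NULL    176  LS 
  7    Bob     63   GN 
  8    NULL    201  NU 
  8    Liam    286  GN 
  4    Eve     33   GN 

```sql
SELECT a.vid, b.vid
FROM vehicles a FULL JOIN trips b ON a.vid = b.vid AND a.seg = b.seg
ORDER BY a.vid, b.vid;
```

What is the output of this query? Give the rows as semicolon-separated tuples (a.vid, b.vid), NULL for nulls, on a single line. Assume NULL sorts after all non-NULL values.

(2, NULL); (3, 3); (3, 3); (5, NULL); (6, NULL); (6, NULL); (7, NULL); (9, NULL); (9, NULL); (NULL, 1); (NULL, 4); (NULL, 4); (NULL, 6); (NULL, 7); (NULL, 8); (NULL, 8); (NULL, 9)

FULL OUTER JOIN keeps every row from both sides; unmatched rows get NULL for the other side's columns.
Matching on a.vid = b.vid AND a.seg = b.seg.
- vid=3, seg=GN: 1 matching b row(s), so 1 row(s) emitted.
- vid=3, seg=GN: 1 matching b row(s), so 1 row(s) emitted.
- vid=6, seg=NU: no b row matches, row kept with b columns NULL.
- vid=5, seg=LS: no b row matches, row kept with b columns NULL.
- vid=2, seg=LS: no b row matches, row kept with b columns NULL.
- vid=9, seg=NU: no b row matches, row kept with b columns NULL.
- vid=7, seg=LS: no b row matches, row kept with b columns NULL.
- vid=9, seg=QE: no b row matches, row kept with b columns NULL.
- vid=6, seg=QE: no b row matches, row kept with b columns NULL.
- plus 8 unmatched b row(s), each kept with NULL a columns.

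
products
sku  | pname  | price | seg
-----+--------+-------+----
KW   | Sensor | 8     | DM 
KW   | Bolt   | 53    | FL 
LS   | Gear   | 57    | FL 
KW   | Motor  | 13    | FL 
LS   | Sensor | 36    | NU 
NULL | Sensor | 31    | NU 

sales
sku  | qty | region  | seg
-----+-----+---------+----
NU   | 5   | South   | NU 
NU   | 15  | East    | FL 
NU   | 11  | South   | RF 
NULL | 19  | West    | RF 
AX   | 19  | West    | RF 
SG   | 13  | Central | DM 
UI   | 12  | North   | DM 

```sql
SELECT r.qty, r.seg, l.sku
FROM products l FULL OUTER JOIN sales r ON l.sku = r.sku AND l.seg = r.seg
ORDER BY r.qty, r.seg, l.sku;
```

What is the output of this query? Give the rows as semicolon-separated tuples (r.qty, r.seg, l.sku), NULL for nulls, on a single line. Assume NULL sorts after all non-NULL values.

FULL OUTER JOIN keeps every row from both sides; unmatched rows get NULL for the other side's columns.
Matching on l.sku = r.sku AND l.seg = r.seg. A NULL in a compared column never satisfies the condition.
- l row (sku=KW, seg=DM): no match → kept, r columns NULL.
- l row (sku=KW, seg=FL): no match → kept, r columns NULL.
- l row (sku=LS, seg=FL): no match → kept, r columns NULL.
- l row (sku=KW, seg=FL): no match → kept, r columns NULL.
- l row (sku=LS, seg=NU): no match → kept, r columns NULL.
- l row (sku=NULL, seg=NU): no match → kept, r columns NULL.
- 7 r row(s) had no l match → kept, l columns NULL.

(5, NU, NULL); (11, RF, NULL); (12, DM, NULL); (13, DM, NULL); (15, FL, NULL); (19, RF, NULL); (19, RF, NULL); (NULL, NULL, KW); (NULL, NULL, KW); (NULL, NULL, KW); (NULL, NULL, LS); (NULL, NULL, LS); (NULL, NULL, NULL)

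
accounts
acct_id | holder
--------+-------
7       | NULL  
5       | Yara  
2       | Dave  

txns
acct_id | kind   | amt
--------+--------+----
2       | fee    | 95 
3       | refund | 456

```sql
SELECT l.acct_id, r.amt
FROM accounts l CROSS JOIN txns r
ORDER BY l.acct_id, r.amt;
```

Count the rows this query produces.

6

CROSS JOIN pairs every row of `accounts` with every row of `txns`: 3 × 2 = 6 rows.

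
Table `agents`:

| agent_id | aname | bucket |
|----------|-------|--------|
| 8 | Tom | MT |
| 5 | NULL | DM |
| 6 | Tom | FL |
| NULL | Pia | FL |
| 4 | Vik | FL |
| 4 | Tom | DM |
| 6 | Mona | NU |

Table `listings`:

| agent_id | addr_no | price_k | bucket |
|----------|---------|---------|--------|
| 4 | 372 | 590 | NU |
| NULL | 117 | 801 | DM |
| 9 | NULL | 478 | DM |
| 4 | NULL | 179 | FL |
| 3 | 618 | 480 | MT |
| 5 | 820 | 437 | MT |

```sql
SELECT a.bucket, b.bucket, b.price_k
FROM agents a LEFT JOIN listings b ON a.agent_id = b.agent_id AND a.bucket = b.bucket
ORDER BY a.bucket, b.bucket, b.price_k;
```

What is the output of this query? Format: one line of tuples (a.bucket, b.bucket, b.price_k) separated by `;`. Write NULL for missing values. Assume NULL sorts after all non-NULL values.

LEFT JOIN keeps every row from `agents`; unmatched rows get NULL for `listings`'s columns.
Matching on a.agent_id = b.agent_id AND a.bucket = b.bucket. A NULL in a compared column never satisfies the condition.
Matched pairs: 1; unmatched a rows kept: 6.

(DM, NULL, NULL); (DM, NULL, NULL); (FL, FL, 179); (FL, NULL, NULL); (FL, NULL, NULL); (MT, NULL, NULL); (NU, NULL, NULL)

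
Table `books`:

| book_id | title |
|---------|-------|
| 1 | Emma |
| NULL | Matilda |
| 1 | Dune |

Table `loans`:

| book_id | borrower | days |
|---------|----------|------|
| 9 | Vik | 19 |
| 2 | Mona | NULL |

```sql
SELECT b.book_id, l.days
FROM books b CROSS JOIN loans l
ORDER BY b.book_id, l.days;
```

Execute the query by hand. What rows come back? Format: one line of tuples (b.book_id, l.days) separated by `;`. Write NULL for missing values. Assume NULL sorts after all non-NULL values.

CROSS JOIN pairs every row of `books` with every row of `loans`: 3 × 2 = 6 rows.
After projecting and ordering:
b.book_id | l.days
1 | 19
1 | 19
1 | NULL
1 | NULL
NULL | 19
NULL | NULL

(1, 19); (1, 19); (1, NULL); (1, NULL); (NULL, 19); (NULL, NULL)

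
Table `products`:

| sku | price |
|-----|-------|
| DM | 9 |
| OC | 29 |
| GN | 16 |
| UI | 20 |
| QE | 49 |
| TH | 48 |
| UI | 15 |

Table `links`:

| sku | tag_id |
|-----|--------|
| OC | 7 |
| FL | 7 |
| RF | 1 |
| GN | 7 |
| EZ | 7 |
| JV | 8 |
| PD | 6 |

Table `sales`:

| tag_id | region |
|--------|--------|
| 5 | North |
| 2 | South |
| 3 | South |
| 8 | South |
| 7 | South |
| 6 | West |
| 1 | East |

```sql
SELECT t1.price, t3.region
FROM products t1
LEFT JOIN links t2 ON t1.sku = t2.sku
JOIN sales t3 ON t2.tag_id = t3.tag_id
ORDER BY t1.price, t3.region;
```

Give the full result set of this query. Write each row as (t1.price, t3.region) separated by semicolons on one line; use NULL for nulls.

Joins associate left-to-right: products LEFT JOIN links on sku gives 7 intermediate row(s).
Then INNER JOIN `sales t3` on tag_id: keep only rows whose t2.tag_id appears in t3.

(16, South); (29, South)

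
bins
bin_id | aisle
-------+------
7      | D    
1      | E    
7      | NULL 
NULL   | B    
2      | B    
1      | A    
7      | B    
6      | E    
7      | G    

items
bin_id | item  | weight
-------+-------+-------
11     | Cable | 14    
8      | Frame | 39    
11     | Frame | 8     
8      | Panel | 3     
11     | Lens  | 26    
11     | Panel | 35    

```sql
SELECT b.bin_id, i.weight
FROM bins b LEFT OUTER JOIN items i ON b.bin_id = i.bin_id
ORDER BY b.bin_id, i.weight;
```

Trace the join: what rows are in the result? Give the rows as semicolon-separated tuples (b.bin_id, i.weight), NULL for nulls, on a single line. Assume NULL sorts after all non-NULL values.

LEFT JOIN keeps every row from `bins`; unmatched rows get NULL for `items`'s columns.
Matching on b.bin_id = i.bin_id. A NULL in a compared column never satisfies the condition.
Matched pairs: 0; unmatched b rows kept: 9.

(1, NULL); (1, NULL); (2, NULL); (6, NULL); (7, NULL); (7, NULL); (7, NULL); (7, NULL); (NULL, NULL)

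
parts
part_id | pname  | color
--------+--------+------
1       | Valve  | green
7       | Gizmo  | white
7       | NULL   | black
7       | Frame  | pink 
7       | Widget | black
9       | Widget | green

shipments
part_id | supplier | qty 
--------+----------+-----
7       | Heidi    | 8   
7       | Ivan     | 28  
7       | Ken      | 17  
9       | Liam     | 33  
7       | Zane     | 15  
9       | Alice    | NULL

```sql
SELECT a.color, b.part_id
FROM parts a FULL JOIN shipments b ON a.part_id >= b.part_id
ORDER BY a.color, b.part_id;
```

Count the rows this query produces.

FULL OUTER JOIN keeps every row from both sides; unmatched rows get NULL for the other side's columns.
Matching on a.part_id >= b.part_id.
- a (part_id=1) has no partner → padded with NULL.
- a (part_id=7) pairs with 4 row(s) of b.
- a (part_id=7) pairs with 4 row(s) of b.
- a (part_id=7) pairs with 4 row(s) of b.
- a (part_id=7) pairs with 4 row(s) of b.
- a (part_id=9) pairs with 6 row(s) of b.
Total: 22 matched + 1 padded = 23 rows.

23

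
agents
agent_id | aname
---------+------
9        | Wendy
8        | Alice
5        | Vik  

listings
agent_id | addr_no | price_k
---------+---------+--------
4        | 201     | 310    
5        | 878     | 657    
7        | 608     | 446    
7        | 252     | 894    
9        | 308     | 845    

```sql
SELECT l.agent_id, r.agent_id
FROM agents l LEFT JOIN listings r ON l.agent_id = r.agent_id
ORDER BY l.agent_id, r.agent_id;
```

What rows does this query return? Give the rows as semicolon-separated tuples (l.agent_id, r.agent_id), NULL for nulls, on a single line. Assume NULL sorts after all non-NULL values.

(5, 5); (8, NULL); (9, 9)

LEFT JOIN keeps every row from `agents`; unmatched rows get NULL for `listings`'s columns.
Matching on l.agent_id = r.agent_id.
Matched pairs: 2; unmatched l rows kept: 1.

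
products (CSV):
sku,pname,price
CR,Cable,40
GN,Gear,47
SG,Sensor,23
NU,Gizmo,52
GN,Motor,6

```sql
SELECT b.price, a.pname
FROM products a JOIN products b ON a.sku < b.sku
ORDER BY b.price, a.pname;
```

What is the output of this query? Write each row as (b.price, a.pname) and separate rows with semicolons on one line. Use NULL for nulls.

INNER JOIN keeps only pairs where the ON condition holds.
Matching on a.sku < b.sku.
Matched pairs: 9.

(6, Cable); (23, Cable); (23, Gear); (23, Gizmo); (23, Motor); (47, Cable); (52, Cable); (52, Gear); (52, Motor)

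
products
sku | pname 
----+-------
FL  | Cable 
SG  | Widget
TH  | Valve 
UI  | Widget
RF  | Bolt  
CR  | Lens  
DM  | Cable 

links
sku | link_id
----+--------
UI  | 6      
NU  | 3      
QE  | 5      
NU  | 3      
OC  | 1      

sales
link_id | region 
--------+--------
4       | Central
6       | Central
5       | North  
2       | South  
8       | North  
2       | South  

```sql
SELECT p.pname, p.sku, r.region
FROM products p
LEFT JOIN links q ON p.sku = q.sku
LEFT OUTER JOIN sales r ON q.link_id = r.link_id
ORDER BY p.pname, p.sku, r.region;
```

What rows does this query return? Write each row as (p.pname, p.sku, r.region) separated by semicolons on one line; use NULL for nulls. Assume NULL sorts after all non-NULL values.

Evaluate left to right. First `products p LEFT JOIN links q` on sku: 7 row(s).
Then LEFT JOIN `sales r` on link_id: each of those 7 rows is kept; rows whose q.link_id has no match in r get NULL for r's columns.

(Bolt, RF, NULL); (Cable, DM, NULL); (Cable, FL, NULL); (Lens, CR, NULL); (Valve, TH, NULL); (Widget, SG, NULL); (Widget, UI, Central)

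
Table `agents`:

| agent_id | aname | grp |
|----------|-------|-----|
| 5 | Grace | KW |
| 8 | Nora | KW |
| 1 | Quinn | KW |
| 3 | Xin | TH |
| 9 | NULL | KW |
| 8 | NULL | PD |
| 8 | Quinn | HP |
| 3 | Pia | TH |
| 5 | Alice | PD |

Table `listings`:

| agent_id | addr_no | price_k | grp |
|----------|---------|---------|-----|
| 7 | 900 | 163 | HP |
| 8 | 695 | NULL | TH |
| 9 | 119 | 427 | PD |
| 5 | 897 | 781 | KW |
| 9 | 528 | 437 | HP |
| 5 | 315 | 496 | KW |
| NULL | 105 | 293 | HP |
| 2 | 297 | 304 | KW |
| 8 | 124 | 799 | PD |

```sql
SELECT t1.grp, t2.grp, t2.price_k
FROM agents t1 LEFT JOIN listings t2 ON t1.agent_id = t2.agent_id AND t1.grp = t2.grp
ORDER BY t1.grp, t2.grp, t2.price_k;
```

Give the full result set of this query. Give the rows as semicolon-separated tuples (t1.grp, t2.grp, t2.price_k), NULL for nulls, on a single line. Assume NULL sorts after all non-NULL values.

(HP, NULL, NULL); (KW, KW, 496); (KW, KW, 781); (KW, NULL, NULL); (KW, NULL, NULL); (KW, NULL, NULL); (PD, PD, 799); (PD, NULL, NULL); (TH, NULL, NULL); (TH, NULL, NULL)

LEFT JOIN keeps every row from `agents`; unmatched rows get NULL for `listings`'s columns.
Matching on t1.agent_id = t2.agent_id AND t1.grp = t2.grp. A NULL in a compared column never satisfies the condition.
- agent_id=5, grp=KW: 2 matching t2 row(s), so 2 row(s) emitted.
- agent_id=8, grp=KW: no t2 row matches, row kept with t2 columns NULL.
- agent_id=1, grp=KW: no t2 row matches, row kept with t2 columns NULL.
- agent_id=3, grp=TH: no t2 row matches, row kept with t2 columns NULL.
- agent_id=9, grp=KW: no t2 row matches, row kept with t2 columns NULL.
- agent_id=8, grp=PD: 1 matching t2 row(s), so 1 row(s) emitted.
- agent_id=8, grp=HP: no t2 row matches, row kept with t2 columns NULL.
- agent_id=3, grp=TH: no t2 row matches, row kept with t2 columns NULL.
- agent_id=5, grp=PD: no t2 row matches, row kept with t2 columns NULL.
After projecting and ordering:
t1.grp | t2.grp | t2.price_k
HP | NULL | NULL
KW | KW | 496
KW | KW | 781
KW | NULL | NULL
KW | NULL | NULL
KW | NULL | NULL
PD | PD | 799
PD | NULL | NULL
TH | NULL | NULL
TH | NULL | NULL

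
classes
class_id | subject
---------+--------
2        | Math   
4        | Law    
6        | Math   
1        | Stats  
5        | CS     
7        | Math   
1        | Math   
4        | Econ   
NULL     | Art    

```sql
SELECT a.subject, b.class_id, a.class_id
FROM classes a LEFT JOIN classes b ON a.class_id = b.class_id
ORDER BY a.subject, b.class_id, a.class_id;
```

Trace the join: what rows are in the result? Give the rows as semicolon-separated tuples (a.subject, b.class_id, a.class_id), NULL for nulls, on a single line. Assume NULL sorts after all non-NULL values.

LEFT JOIN keeps every row from `classes a`; unmatched rows get NULL for `classes b`'s columns.
Matching on a.class_id = b.class_id. A NULL in a compared column never satisfies the condition.
- a[0] class_id=2 → 1 match(es) in b → 1 row(s).
- a[1] class_id=4 → 2 match(es) in b → 2 row(s).
- a[2] class_id=6 → 1 match(es) in b → 1 row(s).
- a[3] class_id=1 → 2 match(es) in b → 2 row(s).
- a[4] class_id=5 → 1 match(es) in b → 1 row(s).
- a[5] class_id=7 → 1 match(es) in b → 1 row(s).
- a[6] class_id=1 → 2 match(es) in b → 2 row(s).
- a[7] class_id=4 → 2 match(es) in b → 2 row(s).
- a[8] class_id=NULL → no match; kept with NULLs on the b side.

(Art, NULL, NULL); (CS, 5, 5); (Econ, 4, 4); (Econ, 4, 4); (Law, 4, 4); (Law, 4, 4); (Math, 1, 1); (Math, 1, 1); (Math, 2, 2); (Math, 6, 6); (Math, 7, 7); (Stats, 1, 1); (Stats, 1, 1)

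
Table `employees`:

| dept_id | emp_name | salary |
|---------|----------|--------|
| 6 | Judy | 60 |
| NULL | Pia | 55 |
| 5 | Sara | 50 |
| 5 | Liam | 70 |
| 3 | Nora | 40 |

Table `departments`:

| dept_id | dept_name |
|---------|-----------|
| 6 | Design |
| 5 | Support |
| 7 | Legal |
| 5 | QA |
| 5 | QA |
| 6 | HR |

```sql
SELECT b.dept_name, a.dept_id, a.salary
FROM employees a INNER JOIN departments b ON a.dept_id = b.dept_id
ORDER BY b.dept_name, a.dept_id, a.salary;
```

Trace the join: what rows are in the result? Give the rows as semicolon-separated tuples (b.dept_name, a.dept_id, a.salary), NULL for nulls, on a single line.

(Design, 6, 60); (HR, 6, 60); (QA, 5, 50); (QA, 5, 50); (QA, 5, 70); (QA, 5, 70); (Support, 5, 50); (Support, 5, 70)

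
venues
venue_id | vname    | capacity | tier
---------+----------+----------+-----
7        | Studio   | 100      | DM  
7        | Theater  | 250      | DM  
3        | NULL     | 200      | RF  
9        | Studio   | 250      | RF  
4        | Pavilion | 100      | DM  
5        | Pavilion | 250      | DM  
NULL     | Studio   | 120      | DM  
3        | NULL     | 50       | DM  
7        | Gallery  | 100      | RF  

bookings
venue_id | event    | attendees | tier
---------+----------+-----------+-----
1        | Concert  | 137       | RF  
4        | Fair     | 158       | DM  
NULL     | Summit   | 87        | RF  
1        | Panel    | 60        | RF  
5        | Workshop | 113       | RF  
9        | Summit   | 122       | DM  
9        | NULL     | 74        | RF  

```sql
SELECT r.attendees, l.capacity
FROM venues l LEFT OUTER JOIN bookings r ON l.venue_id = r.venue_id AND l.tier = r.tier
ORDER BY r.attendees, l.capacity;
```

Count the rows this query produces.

LEFT JOIN keeps every row from `venues`; unmatched rows get NULL for `bookings`'s columns.
Matching on l.venue_id = r.venue_id AND l.tier = r.tier. A NULL in a compared column never satisfies the condition.
- l (venue_id=7, tier=DM) has no partner → padded with NULL.
- l (venue_id=7, tier=DM) has no partner → padded with NULL.
- l (venue_id=3, tier=RF) has no partner → padded with NULL.
- l (venue_id=9, tier=RF) pairs with 1 row(s) of r.
- l (venue_id=4, tier=DM) pairs with 1 row(s) of r.
- l (venue_id=5, tier=DM) has no partner → padded with NULL.
- l (venue_id=NULL, tier=DM) has no partner → padded with NULL.
- l (venue_id=3, tier=DM) has no partner → padded with NULL.
- l (venue_id=7, tier=RF) has no partner → padded with NULL.
Total: 2 matched + 7 padded = 9 rows.

9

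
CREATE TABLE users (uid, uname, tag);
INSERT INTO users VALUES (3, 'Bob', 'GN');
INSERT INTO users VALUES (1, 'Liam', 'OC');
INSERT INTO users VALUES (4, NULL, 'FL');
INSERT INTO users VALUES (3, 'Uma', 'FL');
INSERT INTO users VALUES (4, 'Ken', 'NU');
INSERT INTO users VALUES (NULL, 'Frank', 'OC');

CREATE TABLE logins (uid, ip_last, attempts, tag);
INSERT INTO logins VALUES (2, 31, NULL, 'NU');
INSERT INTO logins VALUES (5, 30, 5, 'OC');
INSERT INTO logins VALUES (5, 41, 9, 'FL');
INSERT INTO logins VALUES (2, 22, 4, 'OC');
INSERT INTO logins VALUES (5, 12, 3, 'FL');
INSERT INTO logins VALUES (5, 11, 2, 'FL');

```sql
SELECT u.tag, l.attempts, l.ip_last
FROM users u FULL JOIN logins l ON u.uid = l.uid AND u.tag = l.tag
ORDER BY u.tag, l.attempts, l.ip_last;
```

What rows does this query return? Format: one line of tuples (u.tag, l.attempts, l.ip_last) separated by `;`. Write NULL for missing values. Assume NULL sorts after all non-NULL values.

(FL, NULL, NULL); (FL, NULL, NULL); (GN, NULL, NULL); (NU, NULL, NULL); (OC, NULL, NULL); (OC, NULL, NULL); (NULL, 2, 11); (NULL, 3, 12); (NULL, 4, 22); (NULL, 5, 30); (NULL, 9, 41); (NULL, NULL, 31)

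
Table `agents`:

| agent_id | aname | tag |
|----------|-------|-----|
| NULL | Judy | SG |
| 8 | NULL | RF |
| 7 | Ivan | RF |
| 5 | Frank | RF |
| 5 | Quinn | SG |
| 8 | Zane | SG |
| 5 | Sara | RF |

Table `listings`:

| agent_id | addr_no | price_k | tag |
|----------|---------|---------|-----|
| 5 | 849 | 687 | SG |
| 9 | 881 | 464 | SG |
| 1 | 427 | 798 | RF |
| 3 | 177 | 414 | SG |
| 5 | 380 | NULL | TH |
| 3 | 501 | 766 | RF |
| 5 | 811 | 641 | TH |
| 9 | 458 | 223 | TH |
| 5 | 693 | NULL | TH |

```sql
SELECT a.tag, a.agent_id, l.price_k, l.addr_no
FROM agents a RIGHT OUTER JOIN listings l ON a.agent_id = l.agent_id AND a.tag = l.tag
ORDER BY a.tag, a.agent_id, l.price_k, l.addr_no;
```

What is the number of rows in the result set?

9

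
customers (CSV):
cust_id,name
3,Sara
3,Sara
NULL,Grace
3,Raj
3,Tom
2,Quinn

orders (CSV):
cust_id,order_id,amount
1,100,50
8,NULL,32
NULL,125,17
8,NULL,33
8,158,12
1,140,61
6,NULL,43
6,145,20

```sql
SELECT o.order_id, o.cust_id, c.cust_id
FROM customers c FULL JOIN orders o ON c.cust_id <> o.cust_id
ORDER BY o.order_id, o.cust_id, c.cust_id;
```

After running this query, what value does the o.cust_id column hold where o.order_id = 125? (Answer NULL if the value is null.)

FULL OUTER JOIN keeps every row from both sides; unmatched rows get NULL for the other side's columns.
Matching on c.cust_id <> o.cust_id. A NULL in a compared column never satisfies the condition.
- cust_id=3: 7 matching o row(s), so 7 row(s) emitted.
- cust_id=3: 7 matching o row(s), so 7 row(s) emitted.
- cust_id=NULL: no o row matches, row kept with o columns NULL.
- cust_id=3: 7 matching o row(s), so 7 row(s) emitted.
- cust_id=3: 7 matching o row(s), so 7 row(s) emitted.
- cust_id=2: 7 matching o row(s), so 7 row(s) emitted.
- 1 row(s) from o found no c partner → padded with NULL.

NULL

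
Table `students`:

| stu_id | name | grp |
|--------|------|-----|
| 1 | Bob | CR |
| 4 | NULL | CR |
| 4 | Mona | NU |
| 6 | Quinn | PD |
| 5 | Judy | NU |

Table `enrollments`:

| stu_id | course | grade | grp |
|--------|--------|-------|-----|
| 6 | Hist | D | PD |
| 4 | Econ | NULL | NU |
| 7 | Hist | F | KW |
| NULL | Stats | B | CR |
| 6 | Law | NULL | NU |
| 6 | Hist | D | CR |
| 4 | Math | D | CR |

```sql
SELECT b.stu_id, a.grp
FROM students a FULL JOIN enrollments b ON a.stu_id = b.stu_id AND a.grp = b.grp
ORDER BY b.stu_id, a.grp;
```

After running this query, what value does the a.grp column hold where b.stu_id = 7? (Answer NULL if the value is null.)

FULL OUTER JOIN keeps every row from both sides; unmatched rows get NULL for the other side's columns.
Matching on a.stu_id = b.stu_id AND a.grp = b.grp. A NULL in a compared column never satisfies the condition.
- a[0] stu_id=1, grp=CR → no match; kept with NULLs on the b side.
- a[1] stu_id=4, grp=CR → 1 match(es) in b → 1 row(s).
- a[2] stu_id=4, grp=NU → 1 match(es) in b → 1 row(s).
- a[3] stu_id=6, grp=PD → 1 match(es) in b → 1 row(s).
- a[4] stu_id=5, grp=NU → no match; kept with NULLs on the b side.
- 4 row(s) from b found no a partner → padded with NULL.

NULL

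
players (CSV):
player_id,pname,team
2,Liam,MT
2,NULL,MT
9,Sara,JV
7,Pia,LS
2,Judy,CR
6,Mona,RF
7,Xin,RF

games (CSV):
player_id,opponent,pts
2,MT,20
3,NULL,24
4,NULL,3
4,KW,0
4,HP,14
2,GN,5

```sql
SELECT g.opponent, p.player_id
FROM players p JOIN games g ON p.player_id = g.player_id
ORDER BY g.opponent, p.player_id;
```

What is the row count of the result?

6

INNER JOIN keeps only pairs where the ON condition holds.
Matching on p.player_id = g.player_id.
Matched pairs: 6.
Total: 6 rows.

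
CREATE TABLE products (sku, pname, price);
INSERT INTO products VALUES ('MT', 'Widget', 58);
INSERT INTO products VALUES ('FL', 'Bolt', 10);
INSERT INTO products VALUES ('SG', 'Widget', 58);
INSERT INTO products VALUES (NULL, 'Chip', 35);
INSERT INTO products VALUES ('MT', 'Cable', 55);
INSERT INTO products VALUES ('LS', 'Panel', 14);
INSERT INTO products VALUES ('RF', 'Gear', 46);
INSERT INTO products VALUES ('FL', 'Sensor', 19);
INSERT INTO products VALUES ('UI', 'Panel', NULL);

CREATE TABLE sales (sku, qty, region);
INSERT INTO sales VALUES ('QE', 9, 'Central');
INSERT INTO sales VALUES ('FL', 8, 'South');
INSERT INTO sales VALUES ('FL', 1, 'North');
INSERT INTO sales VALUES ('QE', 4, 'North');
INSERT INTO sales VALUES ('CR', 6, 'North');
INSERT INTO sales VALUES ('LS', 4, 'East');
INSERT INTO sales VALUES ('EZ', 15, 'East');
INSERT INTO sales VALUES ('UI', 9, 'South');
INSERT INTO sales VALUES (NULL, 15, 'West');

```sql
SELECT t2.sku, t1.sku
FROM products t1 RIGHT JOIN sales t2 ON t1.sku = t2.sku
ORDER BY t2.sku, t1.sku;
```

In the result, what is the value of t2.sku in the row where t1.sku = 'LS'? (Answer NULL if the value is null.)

RIGHT JOIN keeps every row from `sales`; unmatched rows get NULL for `products`'s columns.
Matching on t1.sku = t2.sku. A NULL in a compared column never satisfies the condition.
- sku=MT: no matching t2 row.
- sku=FL: 2 matching t2 row(s), so 2 row(s) emitted.
- sku=SG: no matching t2 row.
- sku=NULL: no matching t2 row.
- sku=MT: no matching t2 row.
- sku=LS: 1 matching t2 row(s), so 1 row(s) emitted.
- sku=RF: no matching t2 row.
- sku=FL: 2 matching t2 row(s), so 2 row(s) emitted.
- sku=UI: 1 matching t2 row(s), so 1 row(s) emitted.
- 5 row(s) from t2 found no t1 partner → padded with NULL.

LS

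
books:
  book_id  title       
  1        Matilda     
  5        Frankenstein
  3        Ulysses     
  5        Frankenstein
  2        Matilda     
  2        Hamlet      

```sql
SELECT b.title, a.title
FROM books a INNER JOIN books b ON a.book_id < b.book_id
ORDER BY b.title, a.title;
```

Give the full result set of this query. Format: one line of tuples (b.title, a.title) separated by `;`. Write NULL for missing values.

(Frankenstein, Hamlet); (Frankenstein, Hamlet); (Frankenstein, Matilda); (Frankenstein, Matilda); (Frankenstein, Matilda); (Frankenstein, Matilda); (Frankenstein, Ulysses); (Frankenstein, Ulysses); (Hamlet, Matilda); (Matilda, Matilda); (Ulysses, Hamlet); (Ulysses, Matilda); (Ulysses, Matilda)

INNER JOIN keeps only pairs where the ON condition holds.
Matching on a.book_id < b.book_id.
- book_id=1: 5 matching b row(s), so 5 row(s) emitted.
- book_id=5: no matching b row, dropped.
- book_id=3: 2 matching b row(s), so 2 row(s) emitted.
- book_id=5: no matching b row, dropped.
- book_id=2: 3 matching b row(s), so 3 row(s) emitted.
- book_id=2: 3 matching b row(s), so 3 row(s) emitted.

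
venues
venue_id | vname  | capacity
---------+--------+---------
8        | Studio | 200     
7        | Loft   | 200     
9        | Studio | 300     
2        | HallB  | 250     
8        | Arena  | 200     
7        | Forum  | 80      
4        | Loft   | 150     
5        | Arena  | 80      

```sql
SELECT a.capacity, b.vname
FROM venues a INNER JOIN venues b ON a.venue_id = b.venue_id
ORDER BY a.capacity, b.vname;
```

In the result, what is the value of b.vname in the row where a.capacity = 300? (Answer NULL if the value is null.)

Studio

INNER JOIN keeps only pairs where the ON condition holds.
Matching on a.venue_id = b.venue_id.
- venue_id=8: 2 matching b row(s), so 2 row(s) emitted.
- venue_id=7: 2 matching b row(s), so 2 row(s) emitted.
- venue_id=9: 1 matching b row(s), so 1 row(s) emitted.
- venue_id=2: 1 matching b row(s), so 1 row(s) emitted.
- venue_id=8: 2 matching b row(s), so 2 row(s) emitted.
- venue_id=7: 2 matching b row(s), so 2 row(s) emitted.
- venue_id=4: 1 matching b row(s), so 1 row(s) emitted.
- venue_id=5: 1 matching b row(s), so 1 row(s) emitted.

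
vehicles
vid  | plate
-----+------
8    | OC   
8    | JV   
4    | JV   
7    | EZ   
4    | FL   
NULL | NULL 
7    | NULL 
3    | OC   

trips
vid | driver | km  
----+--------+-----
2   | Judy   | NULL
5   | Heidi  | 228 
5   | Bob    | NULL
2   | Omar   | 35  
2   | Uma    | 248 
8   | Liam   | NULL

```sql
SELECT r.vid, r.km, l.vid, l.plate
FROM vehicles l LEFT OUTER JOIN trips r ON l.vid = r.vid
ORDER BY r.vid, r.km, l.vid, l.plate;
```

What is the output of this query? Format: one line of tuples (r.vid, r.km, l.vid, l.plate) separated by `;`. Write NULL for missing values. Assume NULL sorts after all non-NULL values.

LEFT JOIN keeps every row from `vehicles`; unmatched rows get NULL for `trips`'s columns.
Matching on l.vid = r.vid. A NULL in a compared column never satisfies the condition.
- vid=8: 1 matching r row(s), so 1 row(s) emitted.
- vid=8: 1 matching r row(s), so 1 row(s) emitted.
- vid=4: no r row matches, row kept with r columns NULL.
- vid=7: no r row matches, row kept with r columns NULL.
- vid=4: no r row matches, row kept with r columns NULL.
- vid=NULL: no r row matches, row kept with r columns NULL.
- vid=7: no r row matches, row kept with r columns NULL.
- vid=3: no r row matches, row kept with r columns NULL.
After projecting and ordering:
r.vid | r.km | l.vid | l.plate
8 | NULL | 8 | JV
8 | NULL | 8 | OC
NULL | NULL | 3 | OC
NULL | NULL | 4 | FL
NULL | NULL | 4 | JV
NULL | NULL | 7 | EZ
NULL | NULL | 7 | NULL
NULL | NULL | NULL | NULL

(8, NULL, 8, JV); (8, NULL, 8, OC); (NULL, NULL, 3, OC); (NULL, NULL, 4, FL); (NULL, NULL, 4, JV); (NULL, NULL, 7, EZ); (NULL, NULL, 7, NULL); (NULL, NULL, NULL, NULL)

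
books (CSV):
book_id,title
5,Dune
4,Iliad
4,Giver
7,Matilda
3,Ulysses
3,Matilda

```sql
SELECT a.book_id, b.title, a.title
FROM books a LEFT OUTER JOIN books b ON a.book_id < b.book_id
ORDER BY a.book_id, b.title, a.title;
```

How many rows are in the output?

14

LEFT JOIN keeps every row from `books a`; unmatched rows get NULL for `books b`'s columns.
Matching on a.book_id < b.book_id.
Matched pairs: 13; unmatched a rows kept: 1.
Total: 13 matched + 1 padded = 14 rows.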